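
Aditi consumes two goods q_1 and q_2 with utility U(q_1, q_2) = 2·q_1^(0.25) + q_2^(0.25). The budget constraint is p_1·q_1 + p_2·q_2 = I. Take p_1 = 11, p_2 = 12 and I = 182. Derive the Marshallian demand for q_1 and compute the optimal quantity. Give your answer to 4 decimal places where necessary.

Numerically q_2/q_1 = 0.35338, so q_1* = 182/(11 + 12·0.35338) = 11.9418.

q_1* = 11.9418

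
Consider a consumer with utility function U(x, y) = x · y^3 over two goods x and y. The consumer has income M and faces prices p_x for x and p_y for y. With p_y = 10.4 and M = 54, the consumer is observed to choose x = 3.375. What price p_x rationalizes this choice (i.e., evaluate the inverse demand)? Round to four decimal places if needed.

MU_x/MU_y = (y)/(3·x); tangency sets this equal to p_x/p_y.
So p_y·y = 3·p_x·x; combined with the budget, a share 0.25 of income goes to x.
Demand: x*(p_x,p_y,M) = 0.25·M/p_x and y* = 0.75·M/p_y.
Set x* = 3.375 in the demand function and solve for p_x: p_x = 4.

p_x = 4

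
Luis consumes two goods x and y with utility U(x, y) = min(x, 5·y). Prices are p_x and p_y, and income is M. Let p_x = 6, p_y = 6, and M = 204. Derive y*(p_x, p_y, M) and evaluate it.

y* = 5.6667

With perfect complements, no substitution: consume in ratio x:y = 5:1.
Budget: p_x·x + p_y·(1/5)·x = M, so (5·p_x + p_y)·x = 5·M.
Demand: x*(p_x,p_y,M) = 5·M/(5·p_x + p_y), y* = M/(5·p_x + p_y).
Here 5·6 + 6 = 36, giving y* = 5.6667.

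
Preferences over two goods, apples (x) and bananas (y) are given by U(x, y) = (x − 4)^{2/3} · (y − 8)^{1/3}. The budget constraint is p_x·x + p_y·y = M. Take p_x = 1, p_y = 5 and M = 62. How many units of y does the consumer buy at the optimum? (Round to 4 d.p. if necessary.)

MRS = 2·(y−8)/(x−4). Tangency with p_x/p_y gives y−8 = (1/2)·(p_x/p_y)·(x−4).
Substituting into the budget: x* = 4 + 2/3·(M − 4·p_x − 8·p_y)/p_x, and y* = 8 + 1/3·(…)/p_y.
Discretionary income = 62 − 4·1 − 8·5 = 18; y* = 8 + 1/3·18/5 = 9.2.

y* = 9.2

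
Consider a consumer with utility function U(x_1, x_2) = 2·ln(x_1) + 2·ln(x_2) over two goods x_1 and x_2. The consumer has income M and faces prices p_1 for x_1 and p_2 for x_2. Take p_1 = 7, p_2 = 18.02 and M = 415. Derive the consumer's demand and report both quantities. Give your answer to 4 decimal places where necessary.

MU_x_1/MU_x_2 = (2·x_2)/(2·x_1); tangency sets this equal to p_1/p_2.
Rearranging, p_2·x_2 = p_1·x_1. Substituting into the budget gives p_1·x_1·(1 + 1) = M.
Demand: x_1*(p_1,p_2,M) = 0.5·M/p_1 and x_2* = 0.5·M/p_2.
At p_1=7, p_2=18.02, M=415: x_1* = 0.5·415/7 = 29.6429, x_2* = 11.515.

x_1* = 29.6429, x_2* = 11.515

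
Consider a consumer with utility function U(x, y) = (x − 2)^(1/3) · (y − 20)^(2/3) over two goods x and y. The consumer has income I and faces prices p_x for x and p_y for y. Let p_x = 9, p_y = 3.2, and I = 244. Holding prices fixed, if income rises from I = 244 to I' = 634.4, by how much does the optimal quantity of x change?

Δx* = 14.4593

After buying the subsistence bundle (2, 20), a share 1/3 of the remaining income goes to x: x* = 2 + 1/3·(I − 2p_x − 20p_y)/p_x.
Discretionary income = 244 − 2·9 − 20·3.2 = 162; x* = 2 + 1/3·162/9 = 8.
At I' = 634.4: x* = 22.4593. Change: 22.4593 − 8 = 14.4593.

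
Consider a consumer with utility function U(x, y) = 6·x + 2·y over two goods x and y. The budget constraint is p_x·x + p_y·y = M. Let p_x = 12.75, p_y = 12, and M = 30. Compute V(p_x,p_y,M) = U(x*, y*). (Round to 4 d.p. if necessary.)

Linear utility — the consumer picks whichever good has higher MU/price: 6/12.75 = 0.4706 vs 2/12 = 0.1667.
x gives more utility per dollar, so spend all income on x: x* = M/p_x, y* = 0.
Numerically: x* = 2.3529, y* = 0.
Utility at the optimum: U(2.3529, 0) = 14.1176.

V = 14.1176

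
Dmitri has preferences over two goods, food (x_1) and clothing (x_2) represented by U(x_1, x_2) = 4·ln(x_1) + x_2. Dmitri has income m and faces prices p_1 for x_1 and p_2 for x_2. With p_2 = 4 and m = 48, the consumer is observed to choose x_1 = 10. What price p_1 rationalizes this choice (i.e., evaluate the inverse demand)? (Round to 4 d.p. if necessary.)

p_1 = 1.6

MU_x_1 = 4/x_1, MU_x_2 = 1. Tangency: 4/x_1 = p_1/p_2.
So x_1*(p_1,p_2) = 4·p_2/p_1, independent of income; and x_2* = (m − 4·p_2)/p_2.
Set x_1* = 10 in the demand function and solve for p_1: p_1 = 1.6.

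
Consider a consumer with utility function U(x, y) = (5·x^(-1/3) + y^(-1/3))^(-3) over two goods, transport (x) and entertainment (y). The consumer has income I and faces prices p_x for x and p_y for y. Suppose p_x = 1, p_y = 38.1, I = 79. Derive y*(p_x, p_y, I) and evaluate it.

y* = 0.8839

Numerically y/x = 0.019502, so x* = 79/(1 + 38.1·0.019502) = 45.3235 and y* = 0.019502·45.3235 = 0.8839.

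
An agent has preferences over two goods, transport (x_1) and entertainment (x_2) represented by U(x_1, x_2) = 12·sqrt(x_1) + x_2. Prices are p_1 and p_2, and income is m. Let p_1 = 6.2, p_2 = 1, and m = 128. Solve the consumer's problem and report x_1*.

x_1* = 0.9365

Utility is quasi-linear in x_2; the FOC for x_1 is 6/√x_1 = p_1/p_2.
Thus x_1* = (6·p_2/p_1)² — independent of m — with the rest of income spent on x_2.
Plugging in: x_1* = (6·1/6.2)² = 0.9365.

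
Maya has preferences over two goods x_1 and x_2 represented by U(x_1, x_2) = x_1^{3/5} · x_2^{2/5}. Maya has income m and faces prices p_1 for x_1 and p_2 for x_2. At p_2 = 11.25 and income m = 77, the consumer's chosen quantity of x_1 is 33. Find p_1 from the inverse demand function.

p_1 = 1.4

MU_x_1/MU_x_2 = (0.6·x_2)/(0.4·x_1); tangency sets this equal to p_1/p_2.
So 0.6·p_2·x_2 = 0.4·p_1·x_1; combined with the budget, a share 0.6 of income goes to x_1.
Demand: x_1*(p_1,p_2,m) = 0.6·m/p_1 and x_2* = 0.4·m/p_2.
Set x_1* = 33 in the demand function and solve for p_1: p_1 = 1.4.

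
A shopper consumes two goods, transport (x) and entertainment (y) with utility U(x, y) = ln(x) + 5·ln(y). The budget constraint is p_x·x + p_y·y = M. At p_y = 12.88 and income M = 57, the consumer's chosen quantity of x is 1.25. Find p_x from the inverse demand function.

MU_x/MU_y = (y)/(5·x); tangency sets this equal to p_x/p_y.
Rearranging, p_y·y = 5·p_x·x. Substituting into the budget gives p_x·x·(1 + 5) = M.
Demand: x*(p_x,p_y,M) = 1/6·M/p_x and y* = 5/6·M/p_y.
Set x* = 1.25 in the demand function and solve for p_x: p_x = 7.6.

p_x = 7.6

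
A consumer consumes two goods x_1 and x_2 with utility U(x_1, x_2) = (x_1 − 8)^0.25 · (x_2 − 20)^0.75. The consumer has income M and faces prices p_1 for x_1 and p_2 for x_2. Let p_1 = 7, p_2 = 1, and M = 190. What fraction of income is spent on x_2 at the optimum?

share on x_2 = 0.5553

This is Cobb-Douglas in (x_1−8, x_2−20): tangency gives 0.25·p_2·(x_2−20) = 0.75·p_1·(x_1−8).
After buying the subsistence bundle (8, 20), a share 0.25 of the remaining income goes to x_1: x_1* = 8 + 0.25·(M − 8p_1 − 20p_2)/p_1.
Discretionary income = 190 − 8·7 − 20·1 = 114; x_1* = 8 + 0.25·114/7 = 12.0714; x_2* = 20 + 0.75·114/1 = 105.5.
Expenditure on x_2: 1·105.5 = 105.5; share = 0.5553.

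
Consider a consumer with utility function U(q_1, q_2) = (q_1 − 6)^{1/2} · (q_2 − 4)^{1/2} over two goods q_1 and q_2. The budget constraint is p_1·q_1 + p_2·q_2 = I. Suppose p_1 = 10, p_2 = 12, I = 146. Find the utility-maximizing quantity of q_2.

q_2* = 5.5833

Substituting into the budget: q_1* = 6 + 0.5·(I − 6·p_1 − 4·p_2)/p_1, and q_2* = 4 + 0.5·(…)/p_2.
Discretionary income = 146 − 6·10 − 4·12 = 38; q_2* = 4 + 0.5·38/12 = 5.5833.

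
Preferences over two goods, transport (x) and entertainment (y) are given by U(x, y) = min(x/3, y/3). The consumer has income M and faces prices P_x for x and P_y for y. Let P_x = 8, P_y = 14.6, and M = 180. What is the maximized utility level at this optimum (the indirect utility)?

V = 2.6549

Leontief preferences: the optimum is at the kink where x/3 = y/3, i.e. y = x.
Budget: P_x·x + P_y·x = M, so (3·P_x + 3·P_y)·x = 3·M.
Demand: x*(P_x,P_y,M) = 3·M/(3·P_x + 3·P_y), y* = 3·M/(3·P_x + 3·P_y).
Here 3·8 + 3·14.6 = 67.8, giving x* = 7.9646 and y* = 7.9646.
Utility at the optimum: U(7.9646, 7.9646) = 2.6549.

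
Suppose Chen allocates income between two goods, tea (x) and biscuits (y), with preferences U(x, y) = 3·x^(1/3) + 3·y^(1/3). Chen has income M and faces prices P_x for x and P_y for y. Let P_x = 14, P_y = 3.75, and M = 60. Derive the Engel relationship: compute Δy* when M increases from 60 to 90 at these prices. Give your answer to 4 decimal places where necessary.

MU_x ∝ 3·x^(-2/3), MU_y ∝ 3·y^(-2/3), so MRS = (y/x)^(2/3) = P_x/P_y.
Hence y/x = (P_x/P_y)^(1/(2/3)), i.e. raised to the 1.5 power.
Substitute y = (y/x)·x into the budget: x* = M/(P_x + P_y·(y/x)).
Numerically y/x = 7.213485, so x* = 60/(14 + 3.75·7.213485) = 1.4616 and y* = 7.213485·1.4616 = 10.5433.
At M' = 90: y* = 15.815. Change: 15.815 − 10.5433 = 5.2717.

Δy* = 5.2717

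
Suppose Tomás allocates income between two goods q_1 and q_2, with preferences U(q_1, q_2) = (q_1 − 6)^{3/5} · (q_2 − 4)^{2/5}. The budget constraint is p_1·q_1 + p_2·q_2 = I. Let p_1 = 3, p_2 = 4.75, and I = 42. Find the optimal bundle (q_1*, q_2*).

q_1* = 7, q_2* = 4.4211

This is Cobb-Douglas in (q_1−6, q_2−4): tangency gives 0.6·p_2·(q_2−4) = 0.4·p_1·(q_1−6).
Substituting into the budget: q_1* = 6 + 0.6·(I − 6·p_1 − 4·p_2)/p_1, and q_2* = 4 + 0.4·(…)/p_2.
Discretionary income = 42 − 6·3 − 4·4.75 = 5; q_1* = 6 + 0.6·5/3 = 7; q_2* = 4 + 0.4·5/4.75 = 4.4211.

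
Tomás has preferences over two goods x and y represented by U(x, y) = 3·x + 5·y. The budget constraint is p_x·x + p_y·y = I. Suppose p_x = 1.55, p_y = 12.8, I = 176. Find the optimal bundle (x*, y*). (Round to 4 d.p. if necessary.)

Perfect substitutes: compare marginal utility per dollar. 3/p_x vs 5/p_y → 1.9355 vs 0.3906.
x gives more utility per dollar, so spend all income on x: x* = I/p_x, y* = 0.
Numerically: x* = 113.5484, y* = 0.

x* = 113.5484, y* = 0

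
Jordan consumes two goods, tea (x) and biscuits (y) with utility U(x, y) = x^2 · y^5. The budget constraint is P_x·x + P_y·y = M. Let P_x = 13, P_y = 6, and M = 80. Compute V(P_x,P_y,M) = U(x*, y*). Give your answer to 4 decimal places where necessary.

V = 242220.3823

Demand: x*(P_x,P_y,M) = 2/7·M/P_x and y* = 5/7·M/P_y.
At P_x=13, P_y=6, M=80: x* = 2/7·80/13 = 1.7582, y* = 9.5238.
Utility at the optimum: U(1.7582, 9.5238) = 242220.3823.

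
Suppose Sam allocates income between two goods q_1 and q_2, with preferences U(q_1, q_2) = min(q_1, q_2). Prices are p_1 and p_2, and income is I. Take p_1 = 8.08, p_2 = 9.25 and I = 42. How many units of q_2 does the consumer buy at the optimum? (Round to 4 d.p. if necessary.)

q_2* = 2.4235

Demand: q_1*(p_1,p_2,I) = I/(p_1 + p_2), q_2* = I/(p_1 + p_2).
Here 8.08 + 9.25 = 17.33, giving q_2* = 2.4235.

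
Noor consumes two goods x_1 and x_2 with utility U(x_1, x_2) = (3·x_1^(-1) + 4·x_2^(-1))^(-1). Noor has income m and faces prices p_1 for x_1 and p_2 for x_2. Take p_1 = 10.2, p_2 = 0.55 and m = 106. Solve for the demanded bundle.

MU_x_1 ∝ 3·x_1^(-2), MU_x_2 ∝ 4·x_2^(-2), so MRS = (3/4)·(x_2/x_1)^(2) = p_1/p_2.
Solve for the ratio: x_2/x_1 = [(4/3)·p_1/p_2]^(0.5).
With the ratio pinned down, the budget gives x_1* = m/(p_1 + p_2·(x_2/x_1)) and x_2* = (x_2/x_1)·x_1*.
Numerically x_2/x_1 = 4.972652, so x_1* = 106/(10.2 + 0.55·4.972652) = 8.1948 and x_2* = 4.972652·8.1948 = 40.7501.

x_1* = 8.1948, x_2* = 40.7501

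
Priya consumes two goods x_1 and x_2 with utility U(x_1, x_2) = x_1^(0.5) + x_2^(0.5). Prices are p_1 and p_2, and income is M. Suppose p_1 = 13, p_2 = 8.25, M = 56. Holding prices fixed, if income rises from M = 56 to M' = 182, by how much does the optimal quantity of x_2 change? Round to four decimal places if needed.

Δx_2* = 9.3433

From the CES first-order condition, (x_2/x_1)^(0.5) = p_1/p_2.
Solve for the ratio: x_2/x_1 = [p_1/p_2]^(2).
Substitute x_2 = (x_2/x_1)·x_1 into the budget: x_1* = M/(p_1 + p_2·(x_2/x_1)).
Numerically x_2/x_1 = 2.483012, so x_1* = 56/(13 + 8.25·2.483012) = 1.6724 and x_2* = 2.483012·1.6724 = 4.1526.
At M' = 182: x_2* = 13.4959. Change: 13.4959 − 4.1526 = 9.3433.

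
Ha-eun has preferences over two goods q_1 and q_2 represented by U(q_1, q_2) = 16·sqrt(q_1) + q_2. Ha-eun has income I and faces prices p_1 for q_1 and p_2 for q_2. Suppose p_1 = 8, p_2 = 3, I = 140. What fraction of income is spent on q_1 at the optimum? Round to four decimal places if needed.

share on q_1 = 0.5143

Set MRS = p_1/p_2: 8·q_1^(−1/2) = p_1/p_2.
Thus q_1* = (8·p_2/p_1)² — independent of I — with the rest of income spent on q_2.
Plugging in: q_1* = (8·3/8)² = 9, q_2* = 22.6667.
Expenditure on q_1: 8·9 = 72; share = 0.5143.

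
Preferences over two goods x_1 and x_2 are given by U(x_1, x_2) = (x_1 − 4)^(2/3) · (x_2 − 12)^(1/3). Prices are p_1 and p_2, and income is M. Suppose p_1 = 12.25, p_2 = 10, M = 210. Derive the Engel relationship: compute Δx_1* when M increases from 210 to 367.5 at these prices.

Let x_1' = x_1−4, x_2' = x_2−12. MRS = 2·x_2'/x_1' = p_1/p_2.
After buying the subsistence bundle (4, 12), a share 2/3 of the remaining income goes to x_1: x_1* = 4 + 2/3·(M − 4p_1 − 12p_2)/p_1.
Discretionary income = 210 − 4·12.25 − 12·10 = 41; x_1* = 4 + 2/3·41/12.25 = 6.2313.
At M' = 367.5: x_1* = 14.8027. Change: 14.8027 − 6.2313 = 8.5714.

Δx_1* = 8.5714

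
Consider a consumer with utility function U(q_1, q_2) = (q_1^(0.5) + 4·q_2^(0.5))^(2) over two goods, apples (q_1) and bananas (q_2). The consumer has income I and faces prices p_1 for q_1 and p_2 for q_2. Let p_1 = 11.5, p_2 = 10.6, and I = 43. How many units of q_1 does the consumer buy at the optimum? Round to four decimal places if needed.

q_1* = 0.2037

Substitute q_2 = (q_2/q_1)·q_1 into the budget: q_1* = I/(p_1 + p_2·(q_2/q_1)).
Numerically q_2/q_1 = 18.832325, so q_1* = 43/(11.5 + 10.6·18.832325) = 0.2037.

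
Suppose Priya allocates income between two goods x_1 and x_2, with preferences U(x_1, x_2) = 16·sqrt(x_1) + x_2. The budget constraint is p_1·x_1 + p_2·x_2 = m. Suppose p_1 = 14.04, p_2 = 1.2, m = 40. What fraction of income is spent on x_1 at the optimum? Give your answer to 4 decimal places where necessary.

Solve: √x_1 = 8·p_2/p_1, so x_1*(p_1,p_2) = (8·p_2/p_1)², and x_2* = (m − p_1·x_1*)/p_2.
Plugging in: x_1* = (8·1.2/14.04)² = 0.4675, x_2* = 27.8632.
Expenditure on x_1: 14.04·0.4675 = 6.5641; share = 0.1641.

share on x_1 = 0.1641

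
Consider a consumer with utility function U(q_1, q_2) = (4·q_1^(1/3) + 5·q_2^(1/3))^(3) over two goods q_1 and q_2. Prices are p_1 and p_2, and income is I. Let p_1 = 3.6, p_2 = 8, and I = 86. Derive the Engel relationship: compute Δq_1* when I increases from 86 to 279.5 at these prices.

Δq_1* = 27.7419

MU_q_1 ∝ 4·q_1^(-2/3), MU_q_2 ∝ 5·q_2^(-2/3), so MRS = (4/5)·(q_2/q_1)^(2/3) = p_1/p_2.
Hence q_2/q_1 = ((5/4)·p_1/p_2)^(1/(2/3)), i.e. raised to the 1.5 power.
Substitute q_2 = (q_2/q_1)·q_1 into the budget: q_1* = I/(p_1 + p_2·(q_2/q_1)).
Numerically q_2/q_1 = 0.421875, so q_1* = 86/(3.6 + 8·0.421875) = 12.3297.
At I' = 279.5: q_1* = 40.0717. Change: 40.0717 − 12.3297 = 27.7419.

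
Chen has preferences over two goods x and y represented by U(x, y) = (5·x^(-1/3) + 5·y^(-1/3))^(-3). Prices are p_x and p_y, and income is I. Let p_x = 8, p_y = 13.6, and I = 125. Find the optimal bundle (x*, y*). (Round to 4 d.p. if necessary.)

MU_x ∝ 5·x^(-4/3), MU_y ∝ 5·y^(-4/3), so MRS = (y/x)^(4/3) = p_x/p_y.
Solve for the ratio: y/x = [p_x/p_y]^(0.75).
With the ratio pinned down, the budget gives x* = I/(p_x + p_y·(y/x)) and y* = (y/x)·x*.
Numerically y/x = 0.671681, so x* = 125/(8 + 13.6·0.671681) = 7.2951 and y* = 0.671681·7.2951 = 4.9.

x* = 7.2951, y* = 4.9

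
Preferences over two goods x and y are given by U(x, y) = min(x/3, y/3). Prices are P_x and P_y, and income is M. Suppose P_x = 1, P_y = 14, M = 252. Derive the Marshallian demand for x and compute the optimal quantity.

x* = 16.8

With perfect complements, no substitution: consume in ratio x:y = 3:3.
Budget: P_x·x + P_y·x = M, so (3·P_x + 3·P_y)·x = 3·M.
Demand: x*(P_x,P_y,M) = 3·M/(3·P_x + 3·P_y), y* = 3·M/(3·P_x + 3·P_y).
Here 3·1 + 3·14 = 45, giving x* = 16.8.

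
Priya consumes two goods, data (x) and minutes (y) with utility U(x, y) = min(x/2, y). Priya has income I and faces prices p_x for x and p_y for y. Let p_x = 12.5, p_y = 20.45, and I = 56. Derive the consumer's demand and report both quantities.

With perfect complements, no substitution: consume in ratio x:y = 2:1.
Budget: p_x·x + p_y·(1/2)·x = I, so (2·p_x + p_y)·x = 2·I.
Demand: x*(p_x,p_y,I) = 2·I/(2·p_x + p_y), y* = I/(2·p_x + p_y).
Here 2·12.5 + 20.45 = 45.45, giving x* = 2.4642 and y* = 1.2321.

x* = 2.4642, y* = 1.2321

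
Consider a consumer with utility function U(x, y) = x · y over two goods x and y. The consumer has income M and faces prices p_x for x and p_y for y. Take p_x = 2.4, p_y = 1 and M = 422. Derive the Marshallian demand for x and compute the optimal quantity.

Demand: x*(p_x,p_y,M) = 0.5·M/p_x and y* = 0.5·M/p_y.
At p_x=2.4, p_y=1, M=422: x* = 0.5·422/2.4 = 87.9167.

x* = 87.9167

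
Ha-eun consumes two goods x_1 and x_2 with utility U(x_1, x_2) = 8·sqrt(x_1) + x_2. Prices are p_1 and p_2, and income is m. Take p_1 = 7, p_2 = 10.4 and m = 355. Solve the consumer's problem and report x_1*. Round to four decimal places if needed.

Utility is quasi-linear in x_2; the FOC for x_1 is 4/√x_1 = p_1/p_2.
Thus x_1* = (4·p_2/p_1)² — independent of m — with the rest of income spent on x_2.
Plugging in: x_1* = (4·10.4/7)² = 35.3176.

x_1* = 35.3176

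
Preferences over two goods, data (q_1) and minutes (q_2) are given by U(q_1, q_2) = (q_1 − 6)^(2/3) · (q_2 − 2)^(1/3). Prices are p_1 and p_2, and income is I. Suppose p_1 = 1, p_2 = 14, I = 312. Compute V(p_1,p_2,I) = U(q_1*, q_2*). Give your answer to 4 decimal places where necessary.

V = 61.0334

This is Cobb-Douglas in (q_1−6, q_2−2): tangency gives 2/3·p_2·(q_2−2) = 1/3·p_1·(q_1−6).
After buying the subsistence bundle (6, 2), a share 2/3 of the remaining income goes to q_1: q_1* = 6 + 2/3·(I − 6p_1 − 2p_2)/p_1.
Discretionary income = 312 − 6·1 − 2·14 = 278; q_1* = 6 + 2/3·278/1 = 191.3333; q_2* = 2 + 1/3·278/14 = 8.619.
Utility at the optimum: U(191.3333, 8.619) = 61.0334.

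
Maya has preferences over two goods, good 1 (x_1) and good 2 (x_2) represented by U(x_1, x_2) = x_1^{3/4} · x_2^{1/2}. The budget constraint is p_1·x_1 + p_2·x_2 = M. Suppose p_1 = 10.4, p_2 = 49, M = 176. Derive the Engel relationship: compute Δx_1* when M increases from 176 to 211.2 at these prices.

Δx_1* = 2.0308

Tangency: MRS = (3/2)·x_2/x_1 = p_1/p_2.
Rearranging, p_2·x_2 = (2/3)·p_1·x_1. Substituting into the budget gives p_1·x_1·(1 + (2/3)) = M.
Demand: x_1*(p_1,p_2,M) = 0.6·M/p_1 and x_2* = 0.4·M/p_2.
At p_1=10.4, p_2=49, M=176: x_1* = 0.6·176/10.4 = 10.1538.
At M' = 211.2: x_1* = 12.1846. Change: 12.1846 − 10.1538 = 2.0308.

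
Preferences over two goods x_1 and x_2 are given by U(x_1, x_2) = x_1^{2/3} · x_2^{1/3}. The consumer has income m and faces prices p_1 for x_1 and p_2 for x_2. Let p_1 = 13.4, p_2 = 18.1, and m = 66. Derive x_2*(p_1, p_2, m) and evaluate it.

Demand: x_1*(p_1,p_2,m) = 2/3·m/p_1 and x_2* = 1/3·m/p_2.
At p_1=13.4, p_2=18.1, m=66: x_2* = 1/3·66/18.1 = 1.2155.

x_2* = 1.2155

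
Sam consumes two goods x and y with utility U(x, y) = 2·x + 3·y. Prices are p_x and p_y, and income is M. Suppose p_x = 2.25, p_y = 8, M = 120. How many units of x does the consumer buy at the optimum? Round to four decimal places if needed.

x gives more utility per dollar, so spend all income on x: x* = M/p_x, y* = 0.
Numerically: x* = 53.3333, y* = 0.

x* = 53.3333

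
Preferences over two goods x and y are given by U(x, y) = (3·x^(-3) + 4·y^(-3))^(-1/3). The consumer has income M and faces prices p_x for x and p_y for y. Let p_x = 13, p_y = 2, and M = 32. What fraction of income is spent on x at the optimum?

share on x = 0.7912

MU_x ∝ 3·x^(-4), MU_y ∝ 4·y^(-4), so MRS = (3/4)·(y/x)^(4) = p_x/p_y.
Hence y/x = ((4/3)·p_x/p_y)^(1/(4)), i.e. raised to the 0.25 power.
Substitute y = (y/x)·x into the budget: x* = M/(p_x + p_y·(y/x)).
Numerically y/x = 1.715786, so x* = 32/(13 + 2·1.715786) = 1.9475 and y* = 1.715786·1.9475 = 3.3414.
Expenditure on x: 13·1.9475 = 25.3171; share = 0.7912.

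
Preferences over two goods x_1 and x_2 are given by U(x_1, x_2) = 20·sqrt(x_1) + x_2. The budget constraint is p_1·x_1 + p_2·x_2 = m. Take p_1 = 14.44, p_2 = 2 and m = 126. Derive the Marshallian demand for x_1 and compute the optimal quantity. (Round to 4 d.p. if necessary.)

Set MRS = p_1/p_2: 10·x_1^(−1/2) = p_1/p_2.
Thus x_1* = (10·p_2/p_1)² — independent of m — with the rest of income spent on x_2.
Plugging in: x_1* = (10·2/14.44)² = 1.9183.

x_1* = 1.9183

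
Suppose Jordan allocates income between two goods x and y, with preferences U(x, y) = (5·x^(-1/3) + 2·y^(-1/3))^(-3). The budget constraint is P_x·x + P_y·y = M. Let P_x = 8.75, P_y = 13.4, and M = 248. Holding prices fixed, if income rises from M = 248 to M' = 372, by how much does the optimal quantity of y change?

MRS = MU_x/MU_y = (5/2)·(y/x)^(4/3). Set equal to P_x/P_y.
Hence y/x = ((2/5)·P_x/P_y)^(1/(4/3)), i.e. raised to the 0.75 power.
With the ratio pinned down, the budget gives x* = M/(P_x + P_y·(y/x)) and y* = (y/x)·x*.
Numerically y/x = 0.365361, so x* = 248/(8.75 + 13.4·0.365361) = 18.174 and y* = 0.365361·18.174 = 6.6401.
At M' = 372: y* = 9.9601. Change: 9.9601 − 6.6401 = 3.32.

Δy* = 3.32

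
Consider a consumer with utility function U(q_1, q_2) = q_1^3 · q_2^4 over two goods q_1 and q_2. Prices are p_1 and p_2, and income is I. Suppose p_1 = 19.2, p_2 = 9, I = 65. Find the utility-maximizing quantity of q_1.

Tangency: MRS = (3/4)·q_2/q_1 = p_1/p_2.
Rearranging, p_2·q_2 = (4/3)·p_1·q_1. Substituting into the budget gives p_1·q_1·(1 + (4/3)) = I.
Demand: q_1*(p_1,p_2,I) = 3/7·I/p_1 and q_2* = 4/7·I/p_2.
At p_1=19.2, p_2=9, I=65: q_1* = 3/7·65/19.2 = 1.4509.

q_1* = 1.4509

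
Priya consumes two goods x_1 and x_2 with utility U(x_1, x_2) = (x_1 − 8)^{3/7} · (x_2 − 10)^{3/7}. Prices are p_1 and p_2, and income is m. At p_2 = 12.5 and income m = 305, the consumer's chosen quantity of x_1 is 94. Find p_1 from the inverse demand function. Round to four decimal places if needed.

This is Cobb-Douglas in (x_1−8, x_2−10): tangency gives 3/7·p_2·(x_2−10) = 3/7·p_1·(x_1−8).
After buying the subsistence bundle (8, 10), a share 0.5 of the remaining income goes to x_1: x_1* = 8 + 0.5·(m − 8p_1 − 10p_2)/p_1.
Set x_1* = 94 in the demand function and solve for p_1: p_1 = 1.

p_1 = 1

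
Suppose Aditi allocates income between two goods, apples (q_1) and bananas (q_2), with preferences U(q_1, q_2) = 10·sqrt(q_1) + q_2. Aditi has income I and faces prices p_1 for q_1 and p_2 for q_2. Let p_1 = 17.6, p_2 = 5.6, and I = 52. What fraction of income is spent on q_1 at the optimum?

MU_q_1 = 5/√q_1, MU_q_2 = 1. Tangency: 5/√q_1 = p_1/p_2.
Solve: √q_1 = 5·p_2/p_1, so q_1*(p_1,p_2) = (5·p_2/p_1)², and q_2* = (I − p_1·q_1*)/p_2.
Plugging in: q_1* = (5·5.6/17.6)² = 2.531, q_2* = 1.3312.
Expenditure on q_1: 17.6·2.531 = 44.5455; share = 0.8566.

share on q_1 = 0.8566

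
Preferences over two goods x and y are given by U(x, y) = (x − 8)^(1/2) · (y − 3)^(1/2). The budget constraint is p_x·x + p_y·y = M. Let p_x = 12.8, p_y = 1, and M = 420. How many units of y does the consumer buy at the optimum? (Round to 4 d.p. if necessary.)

Let x' = x−8, y' = y−3. MRS = y'/x' = p_x/p_y.
Substituting into the budget: x* = 8 + 0.5·(M − 8·p_x − 3·p_y)/p_x, and y* = 3 + 0.5·(…)/p_y.
Discretionary income = 420 − 8·12.8 − 3·1 = 314.6; y* = 3 + 0.5·314.6/1 = 160.3.

y* = 160.3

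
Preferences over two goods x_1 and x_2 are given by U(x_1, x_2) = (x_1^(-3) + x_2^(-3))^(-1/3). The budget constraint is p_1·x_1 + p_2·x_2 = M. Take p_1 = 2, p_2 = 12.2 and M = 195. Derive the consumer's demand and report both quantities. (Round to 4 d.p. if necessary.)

MRS = MU_x_1/MU_x_2 = (x_2/x_1)^(4). Set equal to p_1/p_2.
Hence x_2/x_1 = (p_1/p_2)^(1/(4)), i.e. raised to the 0.25 power.
Substitute x_2 = (x_2/x_1)·x_1 into the budget: x_1* = M/(p_1 + p_2·(x_2/x_1)).
Numerically x_2/x_1 = 0.636308, so x_1* = 195/(2 + 12.2·0.636308) = 19.9734 and x_2* = 0.636308·19.9734 = 12.7093.

x_1* = 19.9734, x_2* = 12.7093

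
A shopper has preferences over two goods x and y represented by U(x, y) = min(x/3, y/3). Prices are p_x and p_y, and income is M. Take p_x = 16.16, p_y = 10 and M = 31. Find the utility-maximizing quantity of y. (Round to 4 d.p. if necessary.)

y* = 1.185

Leontief preferences: the optimum is at the kink where x/3 = y/3, i.e. y = x.
Budget: p_x·x + p_y·x = M, so (3·p_x + 3·p_y)·x = 3·M.
Demand: x*(p_x,p_y,M) = 3·M/(3·p_x + 3·p_y), y* = 3·M/(3·p_x + 3·p_y).
Here 3·16.16 + 3·10 = 78.48, giving y* = 1.185.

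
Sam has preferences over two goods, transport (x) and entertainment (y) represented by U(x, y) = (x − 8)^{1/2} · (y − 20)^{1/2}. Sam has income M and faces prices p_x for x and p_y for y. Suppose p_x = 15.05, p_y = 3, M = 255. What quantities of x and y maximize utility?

x* = 10.4784, y* = 32.4333

This is Cobb-Douglas in (x−8, y−20): tangency gives 0.5·p_y·(y−20) = 0.5·p_x·(x−8).
After buying the subsistence bundle (8, 20), a share 0.5 of the remaining income goes to x: x* = 8 + 0.5·(M − 8p_x − 20p_y)/p_x.
Discretionary income = 255 − 8·15.05 − 20·3 = 74.6; x* = 8 + 0.5·74.6/15.05 = 10.4784; y* = 20 + 0.5·74.6/3 = 32.4333.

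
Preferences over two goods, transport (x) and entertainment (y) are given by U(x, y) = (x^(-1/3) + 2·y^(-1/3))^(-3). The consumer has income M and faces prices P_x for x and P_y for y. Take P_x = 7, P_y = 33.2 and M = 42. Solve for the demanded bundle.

x* = 1.7232, y* = 0.9017

MRS = MU_x/MU_y = (1/2)·(y/x)^(4/3). Set equal to P_x/P_y.
Solve for the ratio: y/x = [2·P_x/P_y]^(0.75).
With the ratio pinned down, the budget gives x* = M/(P_x + P_y·(y/x)) and y* = (y/x)·x*.
Numerically y/x = 0.52329, so x* = 42/(7 + 33.2·0.52329) = 1.7232 and y* = 0.52329·1.7232 = 0.9017.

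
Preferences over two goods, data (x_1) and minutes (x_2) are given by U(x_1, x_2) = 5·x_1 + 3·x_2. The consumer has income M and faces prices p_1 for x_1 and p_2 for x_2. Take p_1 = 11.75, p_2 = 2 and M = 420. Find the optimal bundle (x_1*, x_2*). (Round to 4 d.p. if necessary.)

x_1* = 0, x_2* = 210

Perfect substitutes: compare marginal utility per dollar. 5/p_1 vs 3/p_2 → 0.4255 vs 1.5.
x_2 gives more utility per dollar, so spend all income on x_2: x_2* = M/p_2, x_1* = 0.
Numerically: x_1* = 0, x_2* = 210.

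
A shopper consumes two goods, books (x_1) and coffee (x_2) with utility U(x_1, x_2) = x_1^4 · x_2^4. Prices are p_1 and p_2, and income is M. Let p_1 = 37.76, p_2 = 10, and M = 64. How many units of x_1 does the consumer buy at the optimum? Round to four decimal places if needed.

x_1* = 0.8475

The MRS is x_2/x_1. Set MRS = p_1/p_2.
Rearranging, p_2·x_2 = p_1·x_1. Substituting into the budget gives p_1·x_1·(1 + 1) = M.
Demand: x_1*(p_1,p_2,M) = 0.5·M/p_1 and x_2* = 0.5·M/p_2.
At p_1=37.76, p_2=10, M=64: x_1* = 0.5·64/37.76 = 0.8475.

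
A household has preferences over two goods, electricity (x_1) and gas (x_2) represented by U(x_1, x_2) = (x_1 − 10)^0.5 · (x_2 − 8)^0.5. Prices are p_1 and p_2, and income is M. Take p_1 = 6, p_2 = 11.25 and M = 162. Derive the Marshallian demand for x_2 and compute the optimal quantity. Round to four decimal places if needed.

x_2* = 8.5333

MRS = (x_2−8)/(x_1−10). Tangency with p_1/p_2 gives x_2−8 = (p_1/p_2)·(x_1−10).
After buying the subsistence bundle (10, 8), a share 0.5 of the remaining income goes to x_1: x_1* = 10 + 0.5·(M − 10p_1 − 8p_2)/p_1.
Discretionary income = 162 − 10·6 − 8·11.25 = 12; x_2* = 8 + 0.5·12/11.25 = 8.5333.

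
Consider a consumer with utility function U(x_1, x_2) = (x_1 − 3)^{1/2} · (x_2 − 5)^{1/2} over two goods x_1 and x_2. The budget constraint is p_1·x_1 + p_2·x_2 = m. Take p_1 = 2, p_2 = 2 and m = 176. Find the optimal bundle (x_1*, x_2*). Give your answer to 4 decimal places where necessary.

x_1* = 43, x_2* = 45

Let x_1' = x_1−3, x_2' = x_2−5. MRS = x_2'/x_1' = p_1/p_2.
Substituting into the budget: x_1* = 3 + 0.5·(m − 3·p_1 − 5·p_2)/p_1, and x_2* = 5 + 0.5·(…)/p_2.
Discretionary income = 176 − 3·2 − 5·2 = 160; x_1* = 3 + 0.5·160/2 = 43; x_2* = 5 + 0.5·160/2 = 45.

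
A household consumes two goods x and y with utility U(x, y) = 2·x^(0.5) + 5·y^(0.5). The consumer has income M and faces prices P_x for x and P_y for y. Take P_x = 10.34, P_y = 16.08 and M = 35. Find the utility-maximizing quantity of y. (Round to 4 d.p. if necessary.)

y* = 1.7429

From the CES first-order condition, (2/5)·(y/x)^(0.5) = P_x/P_y.
Hence y/x = ((5/2)·P_x/P_y)^(1/(0.5)), i.e. raised to the 2 power.
With the ratio pinned down, the budget gives x* = M/(P_x + P_y·(y/x)) and y* = (y/x)·x*.
Numerically y/x = 2.584336, so x* = 35/(10.34 + 16.08·2.584336) = 0.6744 and y* = 2.584336·0.6744 = 1.7429.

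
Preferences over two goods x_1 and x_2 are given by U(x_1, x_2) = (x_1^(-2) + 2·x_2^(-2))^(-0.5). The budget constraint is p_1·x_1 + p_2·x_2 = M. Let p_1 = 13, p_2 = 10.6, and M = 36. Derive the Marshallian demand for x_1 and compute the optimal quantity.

x_1* = 1.3189

MRS = MU_x_1/MU_x_2 = (1/2)·(x_2/x_1)^(3). Set equal to p_1/p_2.
Solve for the ratio: x_2/x_1 = [2·p_1/p_2]^(1/3).
Substitute x_2 = (x_2/x_1)·x_1 into the budget: x_1* = M/(p_1 + p_2·(x_2/x_1)).
Numerically x_2/x_1 = 1.348619, so x_1* = 36/(13 + 10.6·1.348619) = 1.3189.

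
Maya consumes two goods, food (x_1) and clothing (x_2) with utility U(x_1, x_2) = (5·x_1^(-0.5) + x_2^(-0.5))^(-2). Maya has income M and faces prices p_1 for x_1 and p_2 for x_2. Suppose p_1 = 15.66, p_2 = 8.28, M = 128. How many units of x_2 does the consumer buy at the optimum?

x_2* = 3.349

MU_x_1 ∝ 5·x_1^(-1.5), MU_x_2 ∝ x_2^(-1.5), so MRS = 5·(x_2/x_1)^(1.5) = p_1/p_2.
Hence x_2/x_1 = ((1/5)·p_1/p_2)^(1/(1.5)), i.e. raised to the 2/3 power.
With the ratio pinned down, the budget gives x_1* = M/(p_1 + p_2·(x_2/x_1)) and x_2* = (x_2/x_1)·x_1*.
Numerically x_2/x_1 = 0.523031, so x_1* = 128/(15.66 + 8.28·0.523031) = 6.403 and x_2* = 0.523031·6.403 = 3.349.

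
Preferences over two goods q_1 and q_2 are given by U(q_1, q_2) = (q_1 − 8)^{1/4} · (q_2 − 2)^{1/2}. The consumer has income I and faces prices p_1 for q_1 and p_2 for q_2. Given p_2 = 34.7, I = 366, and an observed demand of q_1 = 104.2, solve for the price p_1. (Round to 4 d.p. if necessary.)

p_1 = 1

This is Cobb-Douglas in (q_1−8, q_2−2): tangency gives 0.25·p_2·(q_2−2) = 0.5·p_1·(q_1−8).
Substituting into the budget: q_1* = 8 + 1/3·(I − 8·p_1 − 2·p_2)/p_1, and q_2* = 2 + 2/3·(…)/p_2.
Set q_1* = 104.2 in the demand function and solve for p_1: p_1 = 1.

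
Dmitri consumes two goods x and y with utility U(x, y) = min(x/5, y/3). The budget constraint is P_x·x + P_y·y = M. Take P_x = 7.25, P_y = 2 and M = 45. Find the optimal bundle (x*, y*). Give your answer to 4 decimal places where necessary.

Demand: x*(P_x,P_y,M) = 5·M/(5·P_x + 3·P_y), y* = 3·M/(5·P_x + 3·P_y).
Here 5·7.25 + 3·2 = 42.25, giving x* = 5.3254 and y* = 3.1953.

x* = 5.3254, y* = 3.1953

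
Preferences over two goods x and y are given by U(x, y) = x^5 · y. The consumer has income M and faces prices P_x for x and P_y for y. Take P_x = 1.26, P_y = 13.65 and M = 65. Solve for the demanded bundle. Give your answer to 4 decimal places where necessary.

x* = 42.9894, y* = 0.7937

Tangency: MRS = 5·y/x = P_x/P_y.
Rearranging, P_y·y = (1/5)·P_x·x. Substituting into the budget gives P_x·x·(1 + (1/5)) = M.
Demand: x*(P_x,P_y,M) = 5/6·M/P_x and y* = 1/6·M/P_y.
At P_x=1.26, P_y=13.65, M=65: x* = 5/6·65/1.26 = 42.9894, y* = 0.7937.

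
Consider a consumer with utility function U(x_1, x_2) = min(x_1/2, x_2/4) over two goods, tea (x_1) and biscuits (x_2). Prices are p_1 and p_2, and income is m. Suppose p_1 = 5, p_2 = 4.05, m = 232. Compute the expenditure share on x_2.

share on x_2 = 0.6183

Here 2·5 + 4·4.05 = 26.2, giving x_1* = 17.7099 and x_2* = 35.4198.
Expenditure on x_2: 4.05·35.4198 = 143.4504; share = 0.6183.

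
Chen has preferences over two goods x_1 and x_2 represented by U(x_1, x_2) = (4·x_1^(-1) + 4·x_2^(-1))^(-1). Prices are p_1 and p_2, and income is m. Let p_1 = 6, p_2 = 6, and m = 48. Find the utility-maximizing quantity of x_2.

MU_x_1 ∝ 4·x_1^(-2), MU_x_2 ∝ 4·x_2^(-2), so MRS = (x_2/x_1)^(2) = p_1/p_2.
Hence x_2/x_1 = (p_1/p_2)^(1/(2)), i.e. raised to the 0.5 power.
Substitute x_2 = (x_2/x_1)·x_1 into the budget: x_1* = m/(p_1 + p_2·(x_2/x_1)).
Numerically x_2/x_1 = 1, so x_1* = 48/(6 + 6·1) = 4 and x_2* = 1·4 = 4.

x_2* = 4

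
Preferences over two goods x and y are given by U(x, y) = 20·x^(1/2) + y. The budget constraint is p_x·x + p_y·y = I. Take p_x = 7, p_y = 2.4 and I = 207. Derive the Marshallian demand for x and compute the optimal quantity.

x* = 11.7551

Thus x* = (10·p_y/p_x)² — independent of I — with the rest of income spent on y.
Plugging in: x* = (10·2.4/7)² = 11.7551.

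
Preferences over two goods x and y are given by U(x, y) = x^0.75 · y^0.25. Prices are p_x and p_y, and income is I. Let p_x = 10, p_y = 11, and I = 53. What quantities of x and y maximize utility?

Tangency: MRS = 3·y/x = p_x/p_y.
Rearranging, p_y·y = (1/3)·p_x·x. Substituting into the budget gives p_x·x·(1 + (1/3)) = I.
Demand: x*(p_x,p_y,I) = 0.75·I/p_x and y* = 0.25·I/p_y.
At p_x=10, p_y=11, I=53: x* = 0.75·53/10 = 3.975, y* = 1.2045.

x* = 3.975, y* = 1.2045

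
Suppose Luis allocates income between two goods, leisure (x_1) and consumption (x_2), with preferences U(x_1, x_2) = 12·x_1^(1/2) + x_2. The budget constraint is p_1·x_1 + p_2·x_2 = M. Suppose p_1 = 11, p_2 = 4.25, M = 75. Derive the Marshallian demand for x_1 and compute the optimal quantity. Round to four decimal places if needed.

x_1* = 5.374

Plugging in: x_1* = (6·4.25/11)² = 5.374.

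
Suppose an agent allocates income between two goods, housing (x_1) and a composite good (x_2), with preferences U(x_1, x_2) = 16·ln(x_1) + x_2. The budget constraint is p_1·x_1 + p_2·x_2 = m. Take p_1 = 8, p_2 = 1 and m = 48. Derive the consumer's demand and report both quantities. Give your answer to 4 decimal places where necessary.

Set MRS = p_1/p_2: (16/x_1)/1 = p_1/p_2.
So x_1*(p_1,p_2) = 16·p_2/p_1, independent of income; and x_2* = (m − 16·p_2)/p_2.
At the given prices: x_1* = 16·1/8 = 2, and x_2* = 32.

x_1* = 2, x_2* = 32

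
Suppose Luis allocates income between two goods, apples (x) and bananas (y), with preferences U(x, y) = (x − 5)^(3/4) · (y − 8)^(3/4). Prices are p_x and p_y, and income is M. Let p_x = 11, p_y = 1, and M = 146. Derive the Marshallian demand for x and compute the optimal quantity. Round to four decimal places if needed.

x* = 8.7727

This is Cobb-Douglas in (x−5, y−8): tangency gives 0.75·p_y·(y−8) = 0.75·p_x·(x−5).
After buying the subsistence bundle (5, 8), a share 0.5 of the remaining income goes to x: x* = 5 + 0.5·(M − 5p_x − 8p_y)/p_x.
Discretionary income = 146 − 5·11 − 8·1 = 83; x* = 5 + 0.5·83/11 = 8.7727.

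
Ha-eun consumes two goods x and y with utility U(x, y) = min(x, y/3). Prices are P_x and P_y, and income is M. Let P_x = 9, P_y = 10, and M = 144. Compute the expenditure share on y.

share on y = 0.7692

With perfect complements, no substitution: consume in ratio x:y = 1:3.
Budget: P_x·x + P_y·3·x = M, so (P_x + 3·P_y)·x = M.
Demand: x*(P_x,P_y,M) = M/(P_x + 3·P_y), y* = 3·M/(P_x + 3·P_y).
Here 9 + 3·10 = 39, giving x* = 3.6923 and y* = 11.0769.
Expenditure on y: 10·11.0769 = 110.7692; share = 0.7692.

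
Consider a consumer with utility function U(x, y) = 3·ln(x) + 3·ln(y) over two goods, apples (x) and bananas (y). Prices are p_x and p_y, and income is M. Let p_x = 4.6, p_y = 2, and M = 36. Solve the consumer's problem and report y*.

y* = 9

Demand: x*(p_x,p_y,M) = 0.5·M/p_x and y* = 0.5·M/p_y.
At p_x=4.6, p_y=2, M=36: y* = 0.5·36/2 = 9.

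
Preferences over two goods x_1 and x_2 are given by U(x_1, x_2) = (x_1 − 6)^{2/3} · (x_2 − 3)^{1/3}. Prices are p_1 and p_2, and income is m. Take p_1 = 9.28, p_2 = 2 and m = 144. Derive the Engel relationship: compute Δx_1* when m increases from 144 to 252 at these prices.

Δx_1* = 7.7586

After buying the subsistence bundle (6, 3), a share 2/3 of the remaining income goes to x_1: x_1* = 6 + 2/3·(m − 6p_1 − 3p_2)/p_1.
Discretionary income = 144 − 6·9.28 − 3·2 = 82.32; x_1* = 6 + 2/3·82.32/9.28 = 11.9138.
At m' = 252: x_1* = 19.6724. Change: 19.6724 − 11.9138 = 7.7586.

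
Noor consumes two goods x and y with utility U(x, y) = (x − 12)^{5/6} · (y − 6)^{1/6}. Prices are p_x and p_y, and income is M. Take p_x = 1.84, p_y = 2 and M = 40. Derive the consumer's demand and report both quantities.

x* = 14.6812, y* = 6.4933

After buying the subsistence bundle (12, 6), a share 5/6 of the remaining income goes to x: x* = 12 + 5/6·(M − 12p_x − 6p_y)/p_x.
Discretionary income = 40 − 12·1.84 − 6·2 = 5.92; x* = 12 + 5/6·5.92/1.84 = 14.6812; y* = 6 + 1/6·5.92/2 = 6.4933.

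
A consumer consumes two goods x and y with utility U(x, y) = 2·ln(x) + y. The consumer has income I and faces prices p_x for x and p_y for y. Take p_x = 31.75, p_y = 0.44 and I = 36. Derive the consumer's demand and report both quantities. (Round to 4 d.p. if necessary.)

Set MRS = p_x/p_y: (2/x)/1 = p_x/p_y.
So x*(p_x,p_y) = 2·p_y/p_x, independent of income; and y* = (I − 2·p_y)/p_y.
At the given prices: x* = 2·0.44/31.75 = 0.0277, and y* = 79.8182.

x* = 0.0277, y* = 79.8182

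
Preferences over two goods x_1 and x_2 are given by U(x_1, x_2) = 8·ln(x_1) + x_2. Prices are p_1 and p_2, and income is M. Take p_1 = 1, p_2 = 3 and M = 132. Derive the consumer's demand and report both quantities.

x_1* = 24, x_2* = 36

So x_1*(p_1,p_2) = 8·p_2/p_1, independent of income; and x_2* = (M − 8·p_2)/p_2.
At the given prices: x_1* = 8·3/1 = 24, and x_2* = 36.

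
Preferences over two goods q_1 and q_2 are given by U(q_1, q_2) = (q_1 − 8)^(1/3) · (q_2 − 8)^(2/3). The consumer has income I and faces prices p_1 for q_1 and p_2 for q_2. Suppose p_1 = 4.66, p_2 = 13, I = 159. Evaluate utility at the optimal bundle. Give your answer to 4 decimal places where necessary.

MRS = (1/2)·(q_2−8)/(q_1−8). Tangency with p_1/p_2 gives q_2−8 = 2·(p_1/p_2)·(q_1−8).
Substituting into the budget: q_1* = 8 + 1/3·(I − 8·p_1 − 8·p_2)/p_1, and q_2* = 8 + 2/3·(…)/p_2.
Discretionary income = 159 − 8·4.66 − 8·13 = 17.72; q_1* = 8 + 1/3·17.72/4.66 = 9.2675; q_2* = 8 + 2/3·17.72/13 = 8.9087.
Utility at the optimum: U(9.2675, 8.9087) = 1.0153.

V = 1.0153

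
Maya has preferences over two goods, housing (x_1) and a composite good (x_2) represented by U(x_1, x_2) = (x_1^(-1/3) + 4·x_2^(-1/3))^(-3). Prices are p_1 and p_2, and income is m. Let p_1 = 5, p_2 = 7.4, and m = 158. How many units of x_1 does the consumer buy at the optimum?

x_1* = 7.6705

MRS = MU_x_1/MU_x_2 = (1/4)·(x_2/x_1)^(4/3). Set equal to p_1/p_2.
Hence x_2/x_1 = (4·p_1/p_2)^(1/(4/3)), i.e. raised to the 0.75 power.
Substitute x_2 = (x_2/x_1)·x_1 into the budget: x_1* = m/(p_1 + p_2·(x_2/x_1)).
Numerically x_2/x_1 = 2.107894, so x_1* = 158/(5 + 7.4·2.107894) = 7.6705.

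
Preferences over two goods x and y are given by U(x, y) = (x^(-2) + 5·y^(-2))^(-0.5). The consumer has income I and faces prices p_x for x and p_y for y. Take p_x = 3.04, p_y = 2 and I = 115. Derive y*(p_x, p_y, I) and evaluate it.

y* = 32.429

MRS = MU_x/MU_y = (1/5)·(y/x)^(3). Set equal to p_x/p_y.
Solve for the ratio: y/x = [5·p_x/p_y]^(1/3).
Substitute y = (y/x)·x into the budget: x* = I/(p_x + p_y·(y/x)).
Numerically y/x = 1.966095, so x* = 115/(3.04 + 2·1.966095) = 16.4941 and y* = 1.966095·16.4941 = 32.429.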